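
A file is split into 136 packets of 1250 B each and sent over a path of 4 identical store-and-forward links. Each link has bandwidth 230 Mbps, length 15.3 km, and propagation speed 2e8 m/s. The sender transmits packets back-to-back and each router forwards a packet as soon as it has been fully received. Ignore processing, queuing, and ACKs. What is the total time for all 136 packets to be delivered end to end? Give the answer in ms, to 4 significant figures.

Per-hop transmission t_tx = L/R = 10000/230000000 = 0.0434783 ms.
Per-hop propagation t_prop = 15300/200000000 = 0.0765 ms.
Pipeline fill: first packet needs 4·t_tx to clear all hops; remaining 135 packets each add one t_tx.
Total = (4+136-1)·t_tx + 4·t_prop = 139·0.0434783 + 4·0.0765 = 6.349 ms.

6.349 ms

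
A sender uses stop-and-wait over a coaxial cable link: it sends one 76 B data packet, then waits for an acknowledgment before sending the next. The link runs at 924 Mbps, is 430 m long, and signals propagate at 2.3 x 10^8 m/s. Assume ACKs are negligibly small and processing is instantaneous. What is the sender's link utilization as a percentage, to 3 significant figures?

15.0 %

t_tx = L/R = 608/924000000 = 6.58009e-07 s.
t_prop = 430/2.3e+08 = 1.86957e-06 s; RTT = 3.73913e-06 s.
Cycle = t_tx + RTT = 4.39714e-06 s.
Utilization = t_tx / cycle = 6.58009e-07/4.39714e-06 = 15.0 %.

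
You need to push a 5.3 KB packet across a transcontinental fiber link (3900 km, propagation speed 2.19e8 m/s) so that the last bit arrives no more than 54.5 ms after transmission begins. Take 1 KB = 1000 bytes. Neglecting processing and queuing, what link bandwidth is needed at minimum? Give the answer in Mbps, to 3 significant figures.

1.16 Mbps

L = 42400 bits.
Propagation delay = 3900000 / 219000000 = 17.8082 ms.
Transmission budget = 54.5 − 17.8082 = 36.6918 ms.
R ≥ L / t_tx = 42400 bits / 0.0366918 s = 1.16 Mbps.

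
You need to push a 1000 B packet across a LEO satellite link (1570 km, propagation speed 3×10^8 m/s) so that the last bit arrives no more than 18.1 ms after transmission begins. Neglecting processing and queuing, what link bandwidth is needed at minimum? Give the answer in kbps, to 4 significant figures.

621.8 kbps

L = 8000 bits.
Propagation delay = 1570000 / 300000000 = 5.23333 ms.
Transmission budget = 18.1 − 5.23333 = 12.8667 ms.
R ≥ L / t_tx = 8000 bits / 0.0128667 s = 621.8 kbps.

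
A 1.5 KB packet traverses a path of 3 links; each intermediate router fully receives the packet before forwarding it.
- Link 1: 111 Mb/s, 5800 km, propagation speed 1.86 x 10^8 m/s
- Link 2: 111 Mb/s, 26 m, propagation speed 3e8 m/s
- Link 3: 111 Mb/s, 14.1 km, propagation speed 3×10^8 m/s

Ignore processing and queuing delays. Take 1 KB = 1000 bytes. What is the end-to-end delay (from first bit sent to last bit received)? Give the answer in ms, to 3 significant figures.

31.6 ms

L = 12000 bits.
Transmission delay per hop = L/R = 12000/111000000 = 0.108108 ms; 3 hops → 0.324324 ms.
Propagation delays (d/s per hop): 31.1828, 8.66667e-05, 0.047 ms; sum = 31.2299 ms.
End-to-end = 31.6 ms.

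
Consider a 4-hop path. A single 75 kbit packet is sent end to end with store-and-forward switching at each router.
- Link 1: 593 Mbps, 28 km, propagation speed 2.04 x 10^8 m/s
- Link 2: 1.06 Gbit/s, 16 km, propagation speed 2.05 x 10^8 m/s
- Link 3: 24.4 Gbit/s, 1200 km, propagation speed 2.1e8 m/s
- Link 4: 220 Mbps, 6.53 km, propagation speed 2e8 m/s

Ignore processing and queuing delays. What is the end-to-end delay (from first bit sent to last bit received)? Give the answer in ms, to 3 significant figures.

6.50 ms

L = 75000 bits.
Transmission delays (L/R per hop): 0.126476, 0.0707547, 0.00307377, 0.340909 ms; sum = 0.541213 ms.
Propagation delays (d/s per hop): 0.137255, 0.0780488, 5.71429, 0.03265 ms; sum = 5.96224 ms.
End-to-end = 6.50 ms.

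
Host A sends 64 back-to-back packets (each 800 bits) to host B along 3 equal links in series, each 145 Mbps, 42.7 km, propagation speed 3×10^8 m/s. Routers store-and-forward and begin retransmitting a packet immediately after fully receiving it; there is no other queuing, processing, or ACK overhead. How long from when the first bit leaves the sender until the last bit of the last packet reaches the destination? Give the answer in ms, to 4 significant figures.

Per-hop transmission t_tx = L/R = 800/145000000 = 0.00551724 ms.
Per-hop propagation t_prop = 42700/300000000 = 0.142333 ms.
Pipeline fill: first packet needs 3·t_tx to clear all hops; remaining 63 packets each add one t_tx.
Total = (3+64-1)·t_tx + 3·t_prop = 66·0.00551724 + 3·0.142333 = 0.7911 ms.

0.7911 ms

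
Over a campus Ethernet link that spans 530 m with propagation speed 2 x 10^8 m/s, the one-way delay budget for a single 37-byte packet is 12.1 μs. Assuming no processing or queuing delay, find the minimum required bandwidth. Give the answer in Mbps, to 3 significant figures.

L = 296 bits.
Propagation delay = 530 / 200000000 = 2.65 μs.
Transmission budget = 12.1 − 2.65 = 9.45 μs.
R ≥ L / t_tx = 296 bits / 9.45e-06 s = 31.3 Mbps.

31.3 Mbps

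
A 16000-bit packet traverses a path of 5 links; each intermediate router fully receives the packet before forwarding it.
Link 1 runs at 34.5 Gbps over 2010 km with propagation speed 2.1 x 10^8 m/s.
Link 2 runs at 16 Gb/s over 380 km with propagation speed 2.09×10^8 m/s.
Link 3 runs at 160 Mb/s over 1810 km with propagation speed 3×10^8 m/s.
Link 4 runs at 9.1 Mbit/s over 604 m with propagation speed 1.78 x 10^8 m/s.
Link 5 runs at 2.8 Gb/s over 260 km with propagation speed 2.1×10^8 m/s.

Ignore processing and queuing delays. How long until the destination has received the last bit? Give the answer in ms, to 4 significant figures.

Transmission delays (L/R per hop): 0.000463768, 0.001, 0.1, 1.75824, 0.00571429 ms; sum = 1.86542 ms.
Propagation delays (d/s per hop): 9.57143, 1.81818, 6.03333, 0.00339326, 1.2381 ms; sum = 18.6644 ms.
End-to-end = 20.53 ms.

20.53 ms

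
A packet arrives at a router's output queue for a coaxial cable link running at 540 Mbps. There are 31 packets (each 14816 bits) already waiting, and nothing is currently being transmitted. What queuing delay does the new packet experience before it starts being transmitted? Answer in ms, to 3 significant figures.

0.851 ms

Each queued packet: L/R = 14816/540000000 = 0.027437 ms.
31 queued → 0.850548 ms.
Queuing delay = 0.851 ms.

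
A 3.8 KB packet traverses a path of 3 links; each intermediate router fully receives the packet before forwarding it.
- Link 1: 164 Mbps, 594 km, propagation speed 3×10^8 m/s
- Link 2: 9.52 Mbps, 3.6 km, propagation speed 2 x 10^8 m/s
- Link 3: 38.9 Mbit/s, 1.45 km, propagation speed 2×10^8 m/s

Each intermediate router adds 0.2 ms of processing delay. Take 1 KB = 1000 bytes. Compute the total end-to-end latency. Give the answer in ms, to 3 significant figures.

6.57 ms

L = 30400 bits.
Transmission delays (L/R per hop): 0.185366, 3.19328, 0.781491 ms; sum = 4.16013 ms.
Propagation delays (d/s per hop): 1.98, 0.018, 0.00725 ms; sum = 2.00525 ms.
Processing at 2 router(s): 2 × 0.2 ms = 0.4 ms.
End-to-end = 6.57 ms.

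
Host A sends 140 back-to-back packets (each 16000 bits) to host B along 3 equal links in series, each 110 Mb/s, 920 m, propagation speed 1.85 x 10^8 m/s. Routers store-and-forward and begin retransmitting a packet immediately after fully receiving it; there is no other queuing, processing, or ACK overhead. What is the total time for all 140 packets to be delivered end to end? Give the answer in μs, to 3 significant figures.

Per-hop transmission t_tx = L/R = 16000/110000000 = 145.455 μs.
Per-hop propagation t_prop = 920/185000000 = 4.97297 μs.
Pipeline fill: first packet needs 3·t_tx to clear all hops; remaining 139 packets each add one t_tx.
Total = (3+140-1)·t_tx + 3·t_prop = 142·145.455 + 3·4.97297 = 20700 μs.

20700 μs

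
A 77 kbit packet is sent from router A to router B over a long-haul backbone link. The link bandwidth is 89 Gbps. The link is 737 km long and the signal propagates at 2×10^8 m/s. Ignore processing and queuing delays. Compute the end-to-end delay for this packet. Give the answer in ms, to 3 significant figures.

L = 77000 bits.
Transmission delay = L/R = 77000 / 89000000000 = 0.000865169 ms.
Propagation delay = d/s = 737000 m / 200000000 m/s = 3.685 ms.
Total = 3.69 ms.

3.69 ms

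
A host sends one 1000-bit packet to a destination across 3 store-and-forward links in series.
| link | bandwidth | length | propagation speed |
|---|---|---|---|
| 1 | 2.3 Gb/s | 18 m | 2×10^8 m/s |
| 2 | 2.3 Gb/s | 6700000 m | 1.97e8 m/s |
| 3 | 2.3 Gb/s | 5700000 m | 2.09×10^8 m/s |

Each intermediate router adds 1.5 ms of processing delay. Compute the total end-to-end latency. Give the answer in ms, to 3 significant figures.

64.3 ms

Transmission delay per hop = L/R = 1000/2300000000 = 0.000434783 ms; 3 hops → 0.00130435 ms.
Propagation delays (d/s per hop): 9e-05, 34.0102, 27.2727 ms; sum = 61.283 ms.
Processing at 2 router(s): 2 × 1.5 ms = 3 ms.
End-to-end = 64.3 ms.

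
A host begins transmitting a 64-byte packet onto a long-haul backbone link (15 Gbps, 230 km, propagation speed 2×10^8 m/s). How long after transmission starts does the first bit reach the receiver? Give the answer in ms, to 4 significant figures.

First bit experiences only propagation delay: d/s = 230000/200000000 = 1.150 ms.

1.150 ms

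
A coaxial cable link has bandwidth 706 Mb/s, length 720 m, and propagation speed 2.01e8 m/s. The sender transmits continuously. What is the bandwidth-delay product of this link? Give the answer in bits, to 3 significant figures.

2530 bits

Propagation delay = 720 / 2.01e+08 = 3.58209e-06 s.
BDP = R × t_prop = 706000000 × 3.58209e-06 = 2528.96 bits.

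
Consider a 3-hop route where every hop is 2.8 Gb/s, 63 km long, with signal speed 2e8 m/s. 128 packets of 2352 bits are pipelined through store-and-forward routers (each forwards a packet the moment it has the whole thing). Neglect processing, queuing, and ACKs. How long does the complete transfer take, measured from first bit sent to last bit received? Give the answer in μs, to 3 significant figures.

1050 μs

Per-hop transmission t_tx = L/R = 2352/2800000000 = 0.84 μs.
Per-hop propagation t_prop = 63000/200000000 = 315 μs.
Pipeline fill: first packet needs 3·t_tx to clear all hops; remaining 127 packets each add one t_tx.
Total = (3+128-1)·t_tx + 3·t_prop = 130·0.84 + 3·315 = 1050 μs.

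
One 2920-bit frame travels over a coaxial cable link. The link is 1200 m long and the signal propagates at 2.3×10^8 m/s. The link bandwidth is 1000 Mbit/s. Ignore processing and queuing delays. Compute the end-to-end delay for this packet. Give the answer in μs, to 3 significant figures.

8.14 μs

Transmission delay = L/R = 2920 / 1000000000 = 2.92 μs.
Propagation delay = d/s = 1200 m / 2.3e+08 m/s = 5.21739 μs.
Total = 8.14 μs.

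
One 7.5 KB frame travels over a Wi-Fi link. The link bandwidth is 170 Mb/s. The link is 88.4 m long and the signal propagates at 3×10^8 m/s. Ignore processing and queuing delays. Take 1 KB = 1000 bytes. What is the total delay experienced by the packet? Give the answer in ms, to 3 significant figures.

0.353 ms

L = 60000 bits.
Transmission delay = L/R = 60000 / 170000000 = 0.352941 ms.
Propagation delay = d/s = 88.4 m / 300000000 m/s = 0.000294667 ms.
Total = 0.353 ms.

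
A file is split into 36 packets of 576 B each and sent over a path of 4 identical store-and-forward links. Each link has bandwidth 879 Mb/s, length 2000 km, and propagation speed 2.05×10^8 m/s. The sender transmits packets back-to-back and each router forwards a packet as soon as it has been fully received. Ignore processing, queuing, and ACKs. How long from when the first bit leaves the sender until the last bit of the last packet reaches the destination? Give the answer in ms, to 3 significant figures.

39.2 ms

Per-hop transmission t_tx = L/R = 4608/879000000 = 0.00524232 ms.
Per-hop propagation t_prop = 2000000/2.05e+08 = 9.7561 ms.
Pipeline fill: first packet needs 4·t_tx to clear all hops; remaining 35 packets each add one t_tx.
Total = (4+36-1)·t_tx + 4·t_prop = 39·0.00524232 + 4·9.7561 = 39.2 ms.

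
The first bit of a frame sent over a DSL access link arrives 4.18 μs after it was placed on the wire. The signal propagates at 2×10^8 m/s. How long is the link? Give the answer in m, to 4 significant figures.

d = s × t_prop = 200000000 × 4.18e-06 = 836.0 m.

836.0 m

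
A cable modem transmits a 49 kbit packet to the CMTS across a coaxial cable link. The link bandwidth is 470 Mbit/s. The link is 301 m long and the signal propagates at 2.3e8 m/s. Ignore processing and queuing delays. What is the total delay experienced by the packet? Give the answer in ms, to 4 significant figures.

L = 49000 bits.
Transmission delay = L/R = 49000 / 470000000 = 0.104255 ms.
Propagation delay = d/s = 301 m / 2.3e+08 m/s = 0.0013087 ms.
Total = 0.1056 ms.

0.1056 ms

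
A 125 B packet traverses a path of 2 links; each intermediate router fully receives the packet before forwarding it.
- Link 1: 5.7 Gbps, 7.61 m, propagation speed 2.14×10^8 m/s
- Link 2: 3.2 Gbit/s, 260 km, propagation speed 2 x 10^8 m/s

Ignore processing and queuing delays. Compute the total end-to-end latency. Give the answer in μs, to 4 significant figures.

1301 μs

L = 125 × 8 = 1000 bits.
Transmission delays (L/R per hop): 0.175439, 0.3125 μs; sum = 0.487939 μs.
Propagation delays (d/s per hop): 0.0355607, 1300 μs; sum = 1300.04 μs.
End-to-end = 1301 μs.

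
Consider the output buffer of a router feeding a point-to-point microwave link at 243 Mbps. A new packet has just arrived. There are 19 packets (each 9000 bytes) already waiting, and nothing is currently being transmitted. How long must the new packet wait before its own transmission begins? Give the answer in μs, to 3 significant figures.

5630 μs

Each queued packet: L/R = 72000/243000000 = 296.296 μs.
19 queued → 5629.63 μs.
Queuing delay = 5630 μs.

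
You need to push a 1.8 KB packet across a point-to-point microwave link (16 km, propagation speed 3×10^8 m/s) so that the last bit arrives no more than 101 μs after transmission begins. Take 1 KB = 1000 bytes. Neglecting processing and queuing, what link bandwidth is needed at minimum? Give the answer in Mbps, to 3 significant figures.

L = 14400 bits.
Propagation delay = 16000 / 300000000 = 53.3333 μs.
Transmission budget = 101 − 53.3333 = 47.6667 μs.
R ≥ L / t_tx = 14400 bits / 4.76667e-05 s = 302 Mbps.

302 Mbps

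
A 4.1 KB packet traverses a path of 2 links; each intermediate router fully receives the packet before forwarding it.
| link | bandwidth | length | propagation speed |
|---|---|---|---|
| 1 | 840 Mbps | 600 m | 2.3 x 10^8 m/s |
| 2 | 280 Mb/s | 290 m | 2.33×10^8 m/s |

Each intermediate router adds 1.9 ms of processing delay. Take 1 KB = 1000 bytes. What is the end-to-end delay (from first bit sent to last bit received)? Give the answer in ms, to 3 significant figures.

L = 32800 bits.
Transmission delays (L/R per hop): 0.0390476, 0.117143 ms; sum = 0.15619 ms.
Propagation delays (d/s per hop): 0.0026087, 0.00124464 ms; sum = 0.00385333 ms.
Processing at 1 router(s): 1 × 1.9 ms = 1.9 ms.
End-to-end = 2.06 ms.

2.06 ms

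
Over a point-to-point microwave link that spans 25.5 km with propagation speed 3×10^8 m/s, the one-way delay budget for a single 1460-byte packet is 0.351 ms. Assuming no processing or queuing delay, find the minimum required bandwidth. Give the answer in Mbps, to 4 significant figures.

43.91 Mbps

L = 11680 bits.
Propagation delay = 25500 / 300000000 = 0.085 ms.
Transmission budget = 0.351 − 0.085 = 0.266 ms.
R ≥ L / t_tx = 11680 bits / 0.000266 s = 43.91 Mbps.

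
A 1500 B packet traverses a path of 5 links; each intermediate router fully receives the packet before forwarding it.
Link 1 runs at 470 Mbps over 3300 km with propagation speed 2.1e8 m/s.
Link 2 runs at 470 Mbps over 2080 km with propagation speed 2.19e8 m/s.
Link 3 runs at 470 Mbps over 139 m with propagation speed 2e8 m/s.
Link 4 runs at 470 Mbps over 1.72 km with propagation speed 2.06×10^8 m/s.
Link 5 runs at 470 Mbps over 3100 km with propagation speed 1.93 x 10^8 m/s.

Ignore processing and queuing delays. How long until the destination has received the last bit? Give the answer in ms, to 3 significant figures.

41.4 ms

L = 1500 × 8 = 12000 bits.
Transmission delay per hop = L/R = 12000/470000000 = 0.0255319 ms; 5 hops → 0.12766 ms.
Propagation delays (d/s per hop): 15.7143, 9.49772, 0.000695, 0.00834951, 16.0622 ms; sum = 41.2832 ms.
End-to-end = 41.4 ms.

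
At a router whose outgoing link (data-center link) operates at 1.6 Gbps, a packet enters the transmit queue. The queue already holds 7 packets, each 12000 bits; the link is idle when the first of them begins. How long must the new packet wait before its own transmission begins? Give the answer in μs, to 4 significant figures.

52.50 μs

Each queued packet: L/R = 12000/1600000000 = 7.5 μs.
7 queued → 52.5 μs.
Queuing delay = 52.50 μs.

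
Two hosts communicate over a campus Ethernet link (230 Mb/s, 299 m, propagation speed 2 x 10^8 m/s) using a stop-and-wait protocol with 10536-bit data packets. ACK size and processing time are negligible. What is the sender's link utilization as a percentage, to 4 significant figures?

t_tx = L/R = 10536/230000000 = 4.58087e-05 s.
t_prop = 299/200000000 = 1.495e-06 s; RTT = 2.99e-06 s.
Cycle = t_tx + RTT = 4.87987e-05 s.
Utilization = t_tx / cycle = 4.58087e-05/4.87987e-05 = 93.87 %.

93.87 %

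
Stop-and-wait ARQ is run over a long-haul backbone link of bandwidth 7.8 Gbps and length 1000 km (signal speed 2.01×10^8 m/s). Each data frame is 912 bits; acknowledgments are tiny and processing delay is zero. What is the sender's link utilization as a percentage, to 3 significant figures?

0.00118 %

t_tx = L/R = 912/7800000000 = 1.16923e-07 s.
t_prop = 1000000/2.01e+08 = 0.00497512 s; RTT = 0.00995025 s.
Cycle = t_tx + RTT = 0.00995037 s.
Utilization = t_tx / cycle = 1.16923e-07/0.00995037 = 0.00118 %.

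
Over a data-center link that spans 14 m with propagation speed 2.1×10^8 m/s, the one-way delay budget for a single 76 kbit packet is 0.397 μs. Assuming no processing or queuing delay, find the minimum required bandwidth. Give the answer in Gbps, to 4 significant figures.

Propagation delay = 14 / 210000000 = 0.0666667 μs.
Transmission budget = 0.397 − 0.0666667 = 0.330333 μs.
R ≥ L / t_tx = 76000 bits / 3.30333e-07 s = 230.1 Gbps.

230.1 Gbps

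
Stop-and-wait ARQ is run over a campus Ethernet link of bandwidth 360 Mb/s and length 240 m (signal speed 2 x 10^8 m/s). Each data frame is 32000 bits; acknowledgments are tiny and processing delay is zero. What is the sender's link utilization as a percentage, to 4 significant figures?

t_tx = L/R = 32000/360000000 = 8.88889e-05 s.
t_prop = 240/200000000 = 1.2e-06 s; RTT = 2.4e-06 s.
Cycle = t_tx + RTT = 9.12889e-05 s.
Utilization = t_tx / cycle = 8.88889e-05/9.12889e-05 = 97.37 %.

97.37 %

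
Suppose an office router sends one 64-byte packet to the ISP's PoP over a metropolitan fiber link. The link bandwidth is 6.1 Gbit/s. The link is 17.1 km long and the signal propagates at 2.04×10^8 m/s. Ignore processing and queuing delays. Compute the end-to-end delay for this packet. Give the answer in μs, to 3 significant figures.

L = 64 × 8 = 512 bits.
Transmission delay = L/R = 512 / 6100000000 = 0.0839344 μs.
Propagation delay = d/s = 17100 m / 204000000 m/s = 83.8235 μs.
Total = 83.9 μs.

83.9 μs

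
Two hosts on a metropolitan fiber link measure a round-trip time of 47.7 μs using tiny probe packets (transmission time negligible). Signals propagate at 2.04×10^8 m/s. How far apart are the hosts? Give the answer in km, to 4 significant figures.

4.865 km

One-way propagation = RTT/2 = 23.85 μs.
d = s × t = 204000000 × 2.385e-05 = 4.865 km.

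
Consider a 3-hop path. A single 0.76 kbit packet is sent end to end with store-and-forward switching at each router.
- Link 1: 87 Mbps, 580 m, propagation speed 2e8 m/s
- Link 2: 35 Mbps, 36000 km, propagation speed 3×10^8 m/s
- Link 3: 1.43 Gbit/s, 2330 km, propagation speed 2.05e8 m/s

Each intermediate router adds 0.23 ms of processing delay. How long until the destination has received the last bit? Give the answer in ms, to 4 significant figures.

131.9 ms

L = 760 bits.
Transmission delays (L/R per hop): 0.00873563, 0.0217143, 0.000531469 ms; sum = 0.0309814 ms.
Propagation delays (d/s per hop): 0.0029, 120, 11.3659 ms; sum = 131.369 ms.
Processing at 2 router(s): 2 × 0.23 ms = 0.46 ms.
End-to-end = 131.9 ms.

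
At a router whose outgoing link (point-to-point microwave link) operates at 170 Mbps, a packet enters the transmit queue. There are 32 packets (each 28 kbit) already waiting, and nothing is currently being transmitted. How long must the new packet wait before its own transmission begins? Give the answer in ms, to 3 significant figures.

5.27 ms

Each queued packet: L/R = 28000/170000000 = 0.164706 ms.
32 queued → 5.27059 ms.
Queuing delay = 5.27 ms.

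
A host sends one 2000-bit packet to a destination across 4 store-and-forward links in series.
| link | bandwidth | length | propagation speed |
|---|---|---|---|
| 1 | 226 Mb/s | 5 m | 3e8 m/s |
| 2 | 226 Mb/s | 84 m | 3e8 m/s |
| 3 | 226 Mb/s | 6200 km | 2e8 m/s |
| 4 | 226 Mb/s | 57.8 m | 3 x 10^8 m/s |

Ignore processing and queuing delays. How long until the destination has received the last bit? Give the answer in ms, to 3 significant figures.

31.0 ms

Transmission delay per hop = L/R = 2000/226000000 = 0.00884956 ms; 4 hops → 0.0353982 ms.
Propagation delays (d/s per hop): 1.66667e-05, 0.00028, 31, 0.000192667 ms; sum = 31.0005 ms.
End-to-end = 31.0 ms.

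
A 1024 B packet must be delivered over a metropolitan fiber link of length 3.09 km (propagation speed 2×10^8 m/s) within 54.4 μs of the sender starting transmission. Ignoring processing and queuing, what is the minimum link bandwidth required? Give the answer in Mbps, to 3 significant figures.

210 Mbps

L = 8192 bits.
Propagation delay = 3090 / 200000000 = 15.45 μs.
Transmission budget = 54.4 − 15.45 = 38.95 μs.
R ≥ L / t_tx = 8192 bits / 3.895e-05 s = 210 Mbps.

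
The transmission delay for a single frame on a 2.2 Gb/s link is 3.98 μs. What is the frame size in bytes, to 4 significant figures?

L = R × t_tx = 2200000000 b/s × 3.98e-06 s = 8756 bits.
In bytes: 8756 / 8 = 1095 bytes.

1095 bytes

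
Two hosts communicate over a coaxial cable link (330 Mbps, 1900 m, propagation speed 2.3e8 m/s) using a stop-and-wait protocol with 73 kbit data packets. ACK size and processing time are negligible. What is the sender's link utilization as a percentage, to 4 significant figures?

93.05 %

t_tx = L/R = 73000/330000000 = 0.000221212 s.
t_prop = 1900/2.3e+08 = 8.26087e-06 s; RTT = 1.65217e-05 s.
Cycle = t_tx + RTT = 0.000237734 s.
Utilization = t_tx / cycle = 0.000221212/0.000237734 = 93.05 %.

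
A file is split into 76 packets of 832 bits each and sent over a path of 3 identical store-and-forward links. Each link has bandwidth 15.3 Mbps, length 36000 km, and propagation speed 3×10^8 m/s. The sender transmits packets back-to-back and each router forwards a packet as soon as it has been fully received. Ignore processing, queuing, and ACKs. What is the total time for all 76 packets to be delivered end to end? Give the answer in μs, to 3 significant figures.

Per-hop transmission t_tx = L/R = 832/15300000 = 54.3791 μs.
Per-hop propagation t_prop = 36000000/300000000 = 120000 μs.
Pipeline fill: first packet needs 3·t_tx to clear all hops; remaining 75 packets each add one t_tx.
Total = (3+76-1)·t_tx + 3·t_prop = 78·54.3791 + 3·120000 = 364000 μs.

364000 μs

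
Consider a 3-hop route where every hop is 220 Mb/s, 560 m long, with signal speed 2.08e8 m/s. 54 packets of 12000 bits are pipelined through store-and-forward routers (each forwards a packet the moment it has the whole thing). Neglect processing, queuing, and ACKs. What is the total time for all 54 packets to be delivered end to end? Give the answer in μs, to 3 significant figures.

3060 μs

Per-hop transmission t_tx = L/R = 12000/220000000 = 54.5455 μs.
Per-hop propagation t_prop = 560/208000000 = 2.69231 μs.
Pipeline fill: first packet needs 3·t_tx to clear all hops; remaining 53 packets each add one t_tx.
Total = (3+54-1)·t_tx + 3·t_prop = 56·54.5455 + 3·2.69231 = 3060 μs.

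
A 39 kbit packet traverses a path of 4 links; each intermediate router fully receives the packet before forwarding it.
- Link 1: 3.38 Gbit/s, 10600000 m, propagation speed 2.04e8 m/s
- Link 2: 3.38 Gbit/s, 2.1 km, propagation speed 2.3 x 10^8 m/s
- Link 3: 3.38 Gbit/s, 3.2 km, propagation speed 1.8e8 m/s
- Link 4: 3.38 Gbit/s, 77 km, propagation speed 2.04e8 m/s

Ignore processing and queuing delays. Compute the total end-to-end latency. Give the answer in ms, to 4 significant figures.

L = 39000 bits.
Transmission delay per hop = L/R = 39000/3380000000 = 0.0115385 ms; 4 hops → 0.0461538 ms.
Propagation delays (d/s per hop): 51.9608, 0.00913043, 0.0177778, 0.377451 ms; sum = 52.3651 ms.
End-to-end = 52.41 ms.

52.41 ms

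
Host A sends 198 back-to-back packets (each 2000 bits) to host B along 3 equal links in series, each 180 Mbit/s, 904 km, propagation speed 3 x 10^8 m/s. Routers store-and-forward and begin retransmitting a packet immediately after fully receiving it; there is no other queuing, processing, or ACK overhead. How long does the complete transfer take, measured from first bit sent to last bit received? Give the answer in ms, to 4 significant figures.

Per-hop transmission t_tx = L/R = 2000/180000000 = 0.0111111 ms.
Per-hop propagation t_prop = 904000/300000000 = 3.01333 ms.
Pipeline fill: first packet needs 3·t_tx to clear all hops; remaining 197 packets each add one t_tx.
Total = (3+198-1)·t_tx + 3·t_prop = 200·0.0111111 + 3·3.01333 = 11.26 ms.

11.26 ms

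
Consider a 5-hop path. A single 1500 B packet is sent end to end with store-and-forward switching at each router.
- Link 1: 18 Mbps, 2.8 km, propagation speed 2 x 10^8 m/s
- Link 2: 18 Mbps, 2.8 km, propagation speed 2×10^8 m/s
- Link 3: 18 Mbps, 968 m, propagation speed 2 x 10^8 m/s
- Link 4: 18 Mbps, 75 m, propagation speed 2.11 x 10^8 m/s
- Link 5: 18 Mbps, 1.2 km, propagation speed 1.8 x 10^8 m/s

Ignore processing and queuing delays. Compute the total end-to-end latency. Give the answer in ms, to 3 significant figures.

L = 1500 × 8 = 12000 bits.
Transmission delay per hop = L/R = 12000/18000000 = 0.666667 ms; 5 hops → 3.33333 ms.
Propagation delays (d/s per hop): 0.014, 0.014, 0.00484, 0.00035545, 0.00666667 ms; sum = 0.0398621 ms.
End-to-end = 3.37 ms.

3.37 ms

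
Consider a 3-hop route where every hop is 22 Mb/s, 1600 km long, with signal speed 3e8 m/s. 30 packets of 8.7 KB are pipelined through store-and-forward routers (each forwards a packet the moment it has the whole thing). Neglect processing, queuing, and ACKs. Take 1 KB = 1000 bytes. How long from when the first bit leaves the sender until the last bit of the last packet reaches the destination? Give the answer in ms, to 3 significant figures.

Per-hop transmission t_tx = L/R = 69600/22000000 = 3.16364 ms.
Per-hop propagation t_prop = 1600000/300000000 = 5.33333 ms.
Pipeline fill: first packet needs 3·t_tx to clear all hops; remaining 29 packets each add one t_tx.
Total = (3+30-1)·t_tx + 3·t_prop = 32·3.16364 + 3·5.33333 = 117 ms.

117 ms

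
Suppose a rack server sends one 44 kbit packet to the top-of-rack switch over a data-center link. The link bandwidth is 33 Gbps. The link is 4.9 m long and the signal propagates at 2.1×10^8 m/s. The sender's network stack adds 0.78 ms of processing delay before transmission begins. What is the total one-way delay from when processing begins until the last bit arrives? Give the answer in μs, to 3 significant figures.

L = 44000 bits.
Transmission delay = L/R = 44000 / 33000000000 = 1.33333 μs.
Propagation delay = d/s = 4.9 m / 210000000 m/s = 0.0233333 μs.
Plus processing delay 0.78 ms = 780 μs.
Total = 781 μs.

781 μs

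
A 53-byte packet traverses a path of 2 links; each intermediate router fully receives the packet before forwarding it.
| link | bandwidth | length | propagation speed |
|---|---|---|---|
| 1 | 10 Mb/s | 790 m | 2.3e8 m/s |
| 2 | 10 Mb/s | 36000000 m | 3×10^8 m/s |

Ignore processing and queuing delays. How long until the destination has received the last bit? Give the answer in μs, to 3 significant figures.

L = 53 × 8 = 424 bits.
Transmission delay per hop = L/R = 424/10000000 = 42.4 μs; 2 hops → 84.8 μs.
Propagation delays (d/s per hop): 3.43478, 120000 μs; sum = 120003 μs.
End-to-end = 120000 μs.

120000 μs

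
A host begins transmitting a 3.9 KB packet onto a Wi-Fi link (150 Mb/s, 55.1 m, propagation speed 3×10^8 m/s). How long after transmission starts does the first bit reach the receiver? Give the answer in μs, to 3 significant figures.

First bit experiences only propagation delay: d/s = 55.1/300000000 = 0.184 μs.

0.184 μs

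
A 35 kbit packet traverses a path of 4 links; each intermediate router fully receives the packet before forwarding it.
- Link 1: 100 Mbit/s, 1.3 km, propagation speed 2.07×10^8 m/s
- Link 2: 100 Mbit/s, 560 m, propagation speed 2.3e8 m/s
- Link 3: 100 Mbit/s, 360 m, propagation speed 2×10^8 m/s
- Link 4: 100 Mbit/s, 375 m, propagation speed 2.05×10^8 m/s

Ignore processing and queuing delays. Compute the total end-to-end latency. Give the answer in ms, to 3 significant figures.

L = 35000 bits.
Transmission delay per hop = L/R = 35000/100000000 = 0.35 ms; 4 hops → 1.4 ms.
Propagation delays (d/s per hop): 0.00628019, 0.00243478, 0.0018, 0.00182927 ms; sum = 0.0123442 ms.
End-to-end = 1.41 ms.

1.41 ms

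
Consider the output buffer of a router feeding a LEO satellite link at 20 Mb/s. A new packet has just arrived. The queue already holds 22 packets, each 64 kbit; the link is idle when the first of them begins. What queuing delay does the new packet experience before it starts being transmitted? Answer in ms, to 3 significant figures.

Each queued packet: L/R = 64000/20000000 = 3.2 ms.
22 queued → 70.4 ms.
Queuing delay = 70.4 ms.

70.4 ms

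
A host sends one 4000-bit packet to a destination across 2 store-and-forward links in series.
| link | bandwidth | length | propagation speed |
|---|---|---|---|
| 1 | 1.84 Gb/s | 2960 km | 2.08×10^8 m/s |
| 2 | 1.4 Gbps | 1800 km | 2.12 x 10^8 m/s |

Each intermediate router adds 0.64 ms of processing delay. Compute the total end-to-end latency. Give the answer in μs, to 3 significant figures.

23400 μs

Transmission delays (L/R per hop): 2.17391, 2.85714 μs; sum = 5.03106 μs.
Propagation delays (d/s per hop): 14230.8, 8490.57 μs; sum = 22721.3 μs.
Processing at 1 router(s): 1 × 0.64 ms = 640 μs.
End-to-end = 23400 μs.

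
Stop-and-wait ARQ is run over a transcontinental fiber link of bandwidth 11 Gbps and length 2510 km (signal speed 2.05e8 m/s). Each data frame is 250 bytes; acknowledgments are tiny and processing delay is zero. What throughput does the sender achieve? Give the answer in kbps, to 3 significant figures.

81.7 kbps

t_tx = L/R = 2000/11000000000 = 1.81818e-07 s.
t_prop = 2510000/2.05e+08 = 0.0122439 s; RTT = 0.0244878 s.
Cycle = t_tx + RTT = 0.024488 s.
Throughput = L / cycle = 2000 / 0.024488 = 81.7 kbps.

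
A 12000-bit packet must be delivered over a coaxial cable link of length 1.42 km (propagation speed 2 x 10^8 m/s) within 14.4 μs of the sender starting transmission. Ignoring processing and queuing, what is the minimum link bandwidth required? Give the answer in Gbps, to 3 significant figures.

1.64 Gbps

Propagation delay = 1420 / 200000000 = 7.1 μs.
Transmission budget = 14.4 − 7.1 = 7.3 μs.
R ≥ L / t_tx = 12000 bits / 7.3e-06 s = 1.64 Gbps.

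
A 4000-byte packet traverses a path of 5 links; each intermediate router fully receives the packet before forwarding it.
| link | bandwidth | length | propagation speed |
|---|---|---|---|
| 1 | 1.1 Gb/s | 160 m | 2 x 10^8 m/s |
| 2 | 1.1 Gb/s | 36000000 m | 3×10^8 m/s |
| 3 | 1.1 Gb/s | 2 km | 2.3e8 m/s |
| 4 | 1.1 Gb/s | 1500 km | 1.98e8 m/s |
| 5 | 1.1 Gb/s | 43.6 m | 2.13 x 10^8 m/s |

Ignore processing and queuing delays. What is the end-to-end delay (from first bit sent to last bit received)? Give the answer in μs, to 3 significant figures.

L = 4000 × 8 = 32000 bits.
Transmission delay per hop = L/R = 32000/1100000000 = 29.0909 μs; 5 hops → 145.455 μs.
Propagation delays (d/s per hop): 0.8, 120000, 8.69565, 7575.76, 0.204695 μs; sum = 127585 μs.
End-to-end = 128000 μs.

128000 μs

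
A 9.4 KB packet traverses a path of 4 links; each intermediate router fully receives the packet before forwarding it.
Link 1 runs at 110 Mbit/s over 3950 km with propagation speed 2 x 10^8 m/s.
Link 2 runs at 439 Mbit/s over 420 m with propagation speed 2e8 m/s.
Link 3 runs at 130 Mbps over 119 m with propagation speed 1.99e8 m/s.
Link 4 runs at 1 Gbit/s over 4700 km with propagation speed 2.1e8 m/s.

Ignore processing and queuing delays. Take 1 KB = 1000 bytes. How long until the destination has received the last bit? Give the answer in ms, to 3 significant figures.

L = 75200 bits.
Transmission delays (L/R per hop): 0.683636, 0.171298, 0.578462, 0.0752 ms; sum = 1.5086 ms.
Propagation delays (d/s per hop): 19.75, 0.0021, 0.00059799, 22.381 ms; sum = 42.1337 ms.
End-to-end = 43.6 ms.

43.6 ms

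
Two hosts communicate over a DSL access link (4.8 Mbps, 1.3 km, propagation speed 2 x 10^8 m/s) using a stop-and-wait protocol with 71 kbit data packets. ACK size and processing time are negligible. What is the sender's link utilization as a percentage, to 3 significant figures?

99.9 %

t_tx = L/R = 71000/4800000 = 0.0147917 s.
t_prop = 1300/200000000 = 6.5e-06 s; RTT = 1.3e-05 s.
Cycle = t_tx + RTT = 0.0148047 s.
Utilization = t_tx / cycle = 0.0147917/0.0148047 = 99.9 %.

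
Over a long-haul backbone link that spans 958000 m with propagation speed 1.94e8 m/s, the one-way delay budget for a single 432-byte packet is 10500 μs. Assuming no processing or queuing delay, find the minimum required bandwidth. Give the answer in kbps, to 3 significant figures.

621 kbps

L = 3456 bits.
Propagation delay = 958000 / 194000000 = 4938.14 μs.
Transmission budget = 10500 − 4938.14 = 5561.86 μs.
R ≥ L / t_tx = 3456 bits / 0.00556186 s = 621 kbps.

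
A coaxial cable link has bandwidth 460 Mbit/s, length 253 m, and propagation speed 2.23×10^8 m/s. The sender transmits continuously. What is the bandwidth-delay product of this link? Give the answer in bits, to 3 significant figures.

Propagation delay = 253 / 223000000 = 1.13453e-06 s.
BDP = R × t_prop = 460000000 × 1.13453e-06 = 521.883 bits.

522 bits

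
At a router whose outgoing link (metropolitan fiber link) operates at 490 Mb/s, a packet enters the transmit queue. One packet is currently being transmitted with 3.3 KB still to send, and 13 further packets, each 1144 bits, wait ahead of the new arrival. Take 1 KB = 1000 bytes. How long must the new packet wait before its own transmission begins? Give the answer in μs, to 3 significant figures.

Each queued packet: L/R = 1144/490000000 = 2.33469 μs.
13 queued → 30.351 μs.
Plus remaining 26400 bits of current packet: 53.8776 μs.
Queuing delay = 84.2 μs.

84.2 μs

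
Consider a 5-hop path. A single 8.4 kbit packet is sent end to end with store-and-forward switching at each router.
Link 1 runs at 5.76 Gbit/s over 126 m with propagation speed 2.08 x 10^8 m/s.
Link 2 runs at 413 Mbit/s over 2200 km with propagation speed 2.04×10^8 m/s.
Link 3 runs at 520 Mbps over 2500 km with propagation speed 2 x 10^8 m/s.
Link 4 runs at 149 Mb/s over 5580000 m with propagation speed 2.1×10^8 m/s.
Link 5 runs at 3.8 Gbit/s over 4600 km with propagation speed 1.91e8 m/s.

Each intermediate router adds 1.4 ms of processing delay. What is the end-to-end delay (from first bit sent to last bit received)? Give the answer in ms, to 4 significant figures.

L = 8400 bits.
Transmission delays (L/R per hop): 0.00145833, 0.020339, 0.0161538, 0.0563758, 0.00221053 ms; sum = 0.0965375 ms.
Propagation delays (d/s per hop): 0.000605769, 10.7843, 12.5, 26.5714, 24.0838 ms; sum = 73.9401 ms.
Processing at 4 router(s): 4 × 1.4 ms = 5.6 ms.
End-to-end = 79.64 ms.

79.64 ms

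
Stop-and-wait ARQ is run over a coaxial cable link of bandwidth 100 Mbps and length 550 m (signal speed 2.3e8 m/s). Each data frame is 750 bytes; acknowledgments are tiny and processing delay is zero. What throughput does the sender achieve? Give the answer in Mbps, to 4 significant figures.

92.62 Mbps

t_tx = L/R = 6000/100000000 = 6e-05 s.
t_prop = 550/2.3e+08 = 2.3913e-06 s; RTT = 4.78261e-06 s.
Cycle = t_tx + RTT = 6.47826e-05 s.
Throughput = L / cycle = 6000 / 6.47826e-05 = 92.62 Mbps.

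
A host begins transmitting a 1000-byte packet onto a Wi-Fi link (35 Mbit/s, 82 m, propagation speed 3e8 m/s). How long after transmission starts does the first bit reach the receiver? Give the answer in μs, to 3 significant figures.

First bit experiences only propagation delay: d/s = 82/300000000 = 0.273 μs.

0.273 μs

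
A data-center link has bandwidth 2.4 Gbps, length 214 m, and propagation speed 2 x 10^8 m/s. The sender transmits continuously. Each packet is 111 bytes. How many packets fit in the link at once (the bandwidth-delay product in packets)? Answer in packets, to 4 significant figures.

Propagation delay = 214 / 200000000 = 1.07e-06 s.
BDP = R × t_prop = 2400000000 × 1.07e-06 = 2568 bits.
In packets of 888 bits: 2.892 packets.

2.892 packets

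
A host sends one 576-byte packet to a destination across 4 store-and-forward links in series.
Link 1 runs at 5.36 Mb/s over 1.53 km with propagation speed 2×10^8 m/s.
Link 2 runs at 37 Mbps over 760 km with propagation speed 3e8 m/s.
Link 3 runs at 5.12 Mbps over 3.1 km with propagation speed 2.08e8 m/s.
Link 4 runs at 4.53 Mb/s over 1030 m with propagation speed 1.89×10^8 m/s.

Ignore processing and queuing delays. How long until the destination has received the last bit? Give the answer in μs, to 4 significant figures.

5463 μs

L = 576 × 8 = 4608 bits.
Transmission delays (L/R per hop): 859.701, 124.541, 900, 1017.22 μs; sum = 2901.46 μs.
Propagation delays (d/s per hop): 7.65, 2533.33, 14.9038, 5.44974 μs; sum = 2561.34 μs.
End-to-end = 5463 μs.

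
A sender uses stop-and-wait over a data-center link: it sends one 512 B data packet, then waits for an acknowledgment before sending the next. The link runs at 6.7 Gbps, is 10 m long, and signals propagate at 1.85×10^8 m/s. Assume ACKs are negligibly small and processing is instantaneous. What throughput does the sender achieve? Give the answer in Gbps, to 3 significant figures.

5.69 Gbps

t_tx = L/R = 4096/6700000000 = 6.11343e-07 s.
t_prop = 10/185000000 = 5.40541e-08 s; RTT = 1.08108e-07 s.
Cycle = t_tx + RTT = 7.19451e-07 s.
Throughput = L / cycle = 4096 / 7.19451e-07 = 5.69 Gbps.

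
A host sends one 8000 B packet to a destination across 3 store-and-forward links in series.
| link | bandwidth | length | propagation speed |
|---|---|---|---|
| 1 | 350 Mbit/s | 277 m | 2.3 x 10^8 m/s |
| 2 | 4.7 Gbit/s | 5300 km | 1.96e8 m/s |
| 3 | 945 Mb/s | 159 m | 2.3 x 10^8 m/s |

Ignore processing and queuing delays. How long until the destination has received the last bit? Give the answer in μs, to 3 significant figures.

L = 8000 × 8 = 64000 bits.
Transmission delays (L/R per hop): 182.857, 13.617, 67.7249 μs; sum = 264.199 μs.
Propagation delays (d/s per hop): 1.20435, 27040.8, 0.691304 μs; sum = 27042.7 μs.
End-to-end = 27300 μs.

27300 μs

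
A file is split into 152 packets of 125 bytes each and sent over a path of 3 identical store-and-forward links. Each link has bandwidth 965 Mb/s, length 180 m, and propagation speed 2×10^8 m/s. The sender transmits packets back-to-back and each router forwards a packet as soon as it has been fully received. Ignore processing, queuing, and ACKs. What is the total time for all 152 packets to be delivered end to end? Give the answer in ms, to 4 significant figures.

0.1623 ms

Per-hop transmission t_tx = L/R = 1000/965000000 = 0.00103627 ms.
Per-hop propagation t_prop = 180/200000000 = 0.0009 ms.
Pipeline fill: first packet needs 3·t_tx to clear all hops; remaining 151 packets each add one t_tx.
Total = (3+152-1)·t_tx + 3·t_prop = 154·0.00103627 + 3·0.0009 = 0.1623 ms.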